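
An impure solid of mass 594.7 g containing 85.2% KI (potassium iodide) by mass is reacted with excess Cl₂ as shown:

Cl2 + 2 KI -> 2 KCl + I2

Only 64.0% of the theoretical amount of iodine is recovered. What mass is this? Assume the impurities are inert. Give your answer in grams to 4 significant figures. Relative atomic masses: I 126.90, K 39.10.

247.9 g

Pure KI available = 594.7 g × 0.852 = 506.68 g.
M(KI) = 39.10 + 126.90 = 166.00 g/mol.
M(I2) = 2(126.90) = 253.80 g/mol.
n(KI) = 506.68 g / 166.00 g/mol = 3.0523 mol.
From the equation the KI:I2 mole ratio is 2:1, so n(I2) = 3.0523 × 1/2 = 1.5262 mol.
Mass of I2 = 1.5262 mol × 253.80 g/mol = 387.34 g.
Actual mass collected = 387.34 g × 0.640 = 247.90 g.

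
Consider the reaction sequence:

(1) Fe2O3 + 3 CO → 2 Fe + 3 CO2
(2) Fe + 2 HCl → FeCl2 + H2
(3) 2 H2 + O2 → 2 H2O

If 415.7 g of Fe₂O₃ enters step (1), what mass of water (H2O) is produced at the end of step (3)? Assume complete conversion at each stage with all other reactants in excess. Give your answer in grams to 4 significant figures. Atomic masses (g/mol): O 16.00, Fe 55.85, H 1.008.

93.79 g

M(Fe2O3) = 2(55.85) + 3(16.00) = 159.70 g/mol.
M(H2O) = 2(1.008) + 16.00 = 18.016 g/mol.
n(Fe2O3) = 415.7 / 159.70 = 2.6030 mol.
Reaction (1): Fe2O3→Fe ratio 1:2 ⇒ n(Fe) = 5.2060 mol.
Reaction (2): Fe→H2 ratio 1:1 ⇒ n(H2) = 5.2060 mol.
Reaction (3): H2→H2O ratio 2:2 ⇒ n(H2O) = 5.2060 mol.
Mass of H2O = 5.2060 × 18.016 = 93.791 g.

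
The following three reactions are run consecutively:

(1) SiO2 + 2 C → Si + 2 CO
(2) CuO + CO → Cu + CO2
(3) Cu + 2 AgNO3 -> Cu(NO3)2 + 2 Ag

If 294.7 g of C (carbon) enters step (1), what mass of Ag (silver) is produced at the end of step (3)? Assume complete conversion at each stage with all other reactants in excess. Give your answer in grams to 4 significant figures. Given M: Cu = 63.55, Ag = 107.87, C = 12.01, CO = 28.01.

n(C) = 294.7 / 12.01 = 24.538 mol.
Reaction (1): C→CO ratio 2:2 ⇒ n(CO) = 24.538 mol.
Reaction (2): CO→Cu ratio 1:1 ⇒ n(Cu) = 24.538 mol.
Reaction (3): Cu→Ag ratio 1:2 ⇒ n(Ag) = 49.076 mol.
Mass of Ag = 49.076 × 107.87 = 5293.8 g.

5294 g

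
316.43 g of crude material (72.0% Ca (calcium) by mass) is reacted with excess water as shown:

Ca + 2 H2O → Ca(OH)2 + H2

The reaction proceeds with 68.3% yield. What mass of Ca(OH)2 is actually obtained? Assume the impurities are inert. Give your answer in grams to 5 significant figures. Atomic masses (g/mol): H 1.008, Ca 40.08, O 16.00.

287.67 g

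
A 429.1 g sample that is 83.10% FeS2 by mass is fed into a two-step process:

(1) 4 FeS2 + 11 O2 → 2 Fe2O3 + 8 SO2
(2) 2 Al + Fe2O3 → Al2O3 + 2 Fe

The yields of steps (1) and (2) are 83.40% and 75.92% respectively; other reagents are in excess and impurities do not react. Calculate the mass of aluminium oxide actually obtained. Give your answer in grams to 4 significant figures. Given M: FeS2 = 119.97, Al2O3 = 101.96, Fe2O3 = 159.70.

Pure FeS2 = 429.1 × 0.8310 = 356.58 g.
n(FeS2) = 356.58 / 119.97 = 2.9723 mol.
Step 1 (FeS2:Fe2O3 = 4:2): theoretical n(Fe2O3) = 1.4861 mol; at 83.40% yield, n(Fe2O3) = 1.2394 mol.
Step 2 (Fe2O3:Al2O3 = 1:1): theoretical n(Al2O3) = 1.2394 mol, so theoretical mass = 1.2394 × 101.96 = 126.37 g.
At 75.92% yield, actual mass of Al2O3 = 126.37 × 0.7592 = 95.942 g.

95.94 g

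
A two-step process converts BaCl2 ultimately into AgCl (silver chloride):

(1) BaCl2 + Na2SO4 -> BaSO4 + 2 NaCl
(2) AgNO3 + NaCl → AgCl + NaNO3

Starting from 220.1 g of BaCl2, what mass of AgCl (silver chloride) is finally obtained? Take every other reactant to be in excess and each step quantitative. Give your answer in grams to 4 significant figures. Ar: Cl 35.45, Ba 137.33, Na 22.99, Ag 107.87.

303.0 g

M(BaCl2) = 137.33 + 2(35.45) = 208.23 g/mol.
M(AgCl) = 107.87 + 35.45 = 143.32 g/mol.
n(BaCl2) = 220.10 / 208.23 = 1.0570 mol.
Step 1 gives a 1:2 ratio of BaCl2 to NaCl, so n(NaCl) = 2.1140 mol.
In step 2 the NaCl:AgCl ratio is 1:1, so n(AgCl) = 2.1140 mol.
Mass of AgCl = 2.1140 × 143.32 = 302.98 g.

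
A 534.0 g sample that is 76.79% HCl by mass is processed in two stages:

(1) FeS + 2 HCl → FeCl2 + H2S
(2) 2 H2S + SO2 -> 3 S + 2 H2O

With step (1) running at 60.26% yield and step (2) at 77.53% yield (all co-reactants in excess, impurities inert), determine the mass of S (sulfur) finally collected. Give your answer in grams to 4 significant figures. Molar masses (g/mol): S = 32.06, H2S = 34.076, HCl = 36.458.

126.4 g

Pure HCl = 534.0 × 0.7679 = 410.06 g.
n(HCl) = 410.06 / 36.458 = 11.247 mol.
Step 1 (HCl:H2S = 2:1): theoretical n(H2S) = 5.6237 mol; at 60.26% yield, n(H2S) = 3.3888 mol.
Step 2 (H2S:S = 2:3): theoretical n(S) = 5.0833 mol, so theoretical mass = 5.0833 × 32.06 = 162.97 g.
At 77.53% yield, actual mass of S = 162.97 × 0.7753 = 126.35 g.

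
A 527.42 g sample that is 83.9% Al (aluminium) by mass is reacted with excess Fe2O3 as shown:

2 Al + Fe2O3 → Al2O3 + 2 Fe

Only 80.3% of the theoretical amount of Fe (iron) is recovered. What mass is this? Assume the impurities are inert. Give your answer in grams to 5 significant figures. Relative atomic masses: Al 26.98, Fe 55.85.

Pure Al available = 527.42 g × 0.839 = 442.505 g.
M(Al) = 26.98 g/mol.
M(Fe) = 55.85 g/mol.
n(Al) = 442.505 g / 26.98 g/mol = 16.4012 mol.
From the equation the Al:Fe mole ratio is 2:2, so n(Fe) = 16.4012 × 2/2 = 16.4012 mol.
Mass of Fe = 16.4012 mol × 55.85 g/mol = 916.009 g.
Actual mass collected = 916.009 g × 0.803 = 735.555 g.

735.56 g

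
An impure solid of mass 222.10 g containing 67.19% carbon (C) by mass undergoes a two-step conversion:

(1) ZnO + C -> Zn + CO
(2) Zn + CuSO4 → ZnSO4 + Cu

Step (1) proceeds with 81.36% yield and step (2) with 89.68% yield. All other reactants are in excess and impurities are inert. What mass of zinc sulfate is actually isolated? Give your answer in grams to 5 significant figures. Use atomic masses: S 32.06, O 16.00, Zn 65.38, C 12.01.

1463.6 g

Pure C = 222.10 × 0.6719 = 149.229 g.
M(C) = 12.01 g/mol.
M(ZnSO4) = 65.38 + 32.06 + 4(16.00) = 161.44 g/mol.
n(C) = 149.229 / 12.01 = 12.4254 mol.
Step 1 (C:Zn = 1:1): theoretical n(Zn) = 12.4254 mol; at 81.36% yield, n(Zn) = 10.1093 mol.
Step 2 (Zn:ZnSO4 = 1:1): theoretical n(ZnSO4) = 10.1093 mol, so theoretical mass = 10.1093 × 161.44 = 1632.05 g.
At 89.68% yield, actual mass of ZnSO4 = 1632.05 × 0.8968 = 1463.62 g.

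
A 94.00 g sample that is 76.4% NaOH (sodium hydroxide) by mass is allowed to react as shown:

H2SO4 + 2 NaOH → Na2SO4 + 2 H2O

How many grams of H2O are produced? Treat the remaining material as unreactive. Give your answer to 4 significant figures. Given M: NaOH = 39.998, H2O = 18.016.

32.35 g

Mass of pure NaOH = 94.00 g × 0.764 = 71.816 g.
n(NaOH) = 71.816 g / 39.998 g/mol = 1.7955 mol.
From the equation the NaOH:H2O mole ratio is 2:2, so n(H2O) = 1.7955 × 2/2 = 1.7955 mol.
Mass of H2O = 1.7955 mol × 18.016 g/mol = 32.348 g.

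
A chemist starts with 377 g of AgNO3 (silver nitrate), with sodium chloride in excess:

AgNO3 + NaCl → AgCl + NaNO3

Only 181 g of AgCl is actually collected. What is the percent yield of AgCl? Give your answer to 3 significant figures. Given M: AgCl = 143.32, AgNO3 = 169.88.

56.9 %

n(AgNO3) = 377.0 g / 169.88 g/mol = 2.219 mol.
From the equation the AgNO3:AgCl mole ratio is 1:1, so n(AgCl) = 2.219 × 1/1 = 2.219 mol.
Mass of AgCl = 2.219 mol × 143.32 g/mol = 318.1 g.
This is the theoretical yield. Percent yield = 181 g / 318.1 g × 100% = 56.91%.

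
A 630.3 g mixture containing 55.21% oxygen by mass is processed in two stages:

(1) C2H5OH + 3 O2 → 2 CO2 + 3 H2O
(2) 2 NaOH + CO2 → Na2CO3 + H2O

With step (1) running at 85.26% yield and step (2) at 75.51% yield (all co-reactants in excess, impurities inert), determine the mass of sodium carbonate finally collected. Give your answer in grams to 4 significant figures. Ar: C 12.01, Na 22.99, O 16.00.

Pure O2 = 630.3 × 0.5521 = 347.99 g.
M(O2) = 2(16.00) = 32.00 g/mol.
M(Na2CO3) = 2(22.99) + 12.01 + 3(16.00) = 105.99 g/mol.
n(O2) = 347.99 / 32.00 = 10.875 mol.
Step 1 (O2:CO2 = 3:2): theoretical n(CO2) = 7.2498 mol; at 85.26% yield, n(CO2) = 6.1811 mol.
Step 2 (CO2:Na2CO3 = 1:1): theoretical n(Na2CO3) = 6.1811 mol, so theoretical mass = 6.1811 × 105.99 = 655.14 g.
At 75.51% yield, actual mass of Na2CO3 = 655.14 × 0.7551 = 494.70 g.

494.7 g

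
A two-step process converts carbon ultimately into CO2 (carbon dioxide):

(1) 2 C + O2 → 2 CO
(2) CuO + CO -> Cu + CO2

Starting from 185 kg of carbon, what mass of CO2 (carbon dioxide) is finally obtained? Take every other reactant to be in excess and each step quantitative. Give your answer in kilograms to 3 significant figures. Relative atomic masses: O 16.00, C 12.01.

M(C) = 12.01 g/mol.
M(CO2) = 12.01 + 2(16.00) = 44.01 g/mol.
185 kg = 185000 g.
n(C) = 185000 / 12.01 = 15400 mol.
Step 1 gives a 2:2 ratio of C to CO, so n(CO) = 15400 mol.
In step 2 the CO:CO2 ratio is 1:1, so n(CO2) = 15400 mol.
Mass of CO2 = 15400 × 44.01 = 677900 g = 678 kg.

678 kg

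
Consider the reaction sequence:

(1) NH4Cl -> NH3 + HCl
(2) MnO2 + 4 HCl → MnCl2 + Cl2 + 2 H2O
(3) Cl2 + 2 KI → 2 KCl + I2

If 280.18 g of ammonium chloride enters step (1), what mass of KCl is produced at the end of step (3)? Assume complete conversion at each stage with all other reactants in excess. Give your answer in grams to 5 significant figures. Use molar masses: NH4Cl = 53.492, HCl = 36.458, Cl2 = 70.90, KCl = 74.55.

195.24 g

n(NH4Cl) = 280.18 / 53.492 = 5.23779 mol.
Reaction (1): NH4Cl→HCl ratio 1:1 ⇒ n(HCl) = 5.23779 mol.
Reaction (2): HCl→Cl2 ratio 4:1 ⇒ n(Cl2) = 1.30945 mol.
Reaction (3): Cl2→KCl ratio 1:2 ⇒ n(KCl) = 2.61890 mol.
Mass of KCl = 2.61890 × 74.55 = 195.239 g.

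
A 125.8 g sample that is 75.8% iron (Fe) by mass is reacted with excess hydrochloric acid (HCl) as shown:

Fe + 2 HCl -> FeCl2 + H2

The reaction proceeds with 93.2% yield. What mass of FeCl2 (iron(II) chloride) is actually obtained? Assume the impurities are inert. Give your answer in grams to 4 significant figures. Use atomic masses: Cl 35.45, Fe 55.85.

201.7 g

Pure Fe available = 125.8 g × 0.758 = 95.356 g.
M(Fe) = 55.85 g/mol.
M(FeCl2) = 55.85 + 2(35.45) = 126.75 g/mol.
n(Fe) = 95.356 g / 55.85 g/mol = 1.7074 mol.
From the equation the Fe:FeCl2 mole ratio is 1:1, so n(FeCl2) = 1.7074 × 1/1 = 1.7074 mol.
Mass of FeCl2 = 1.7074 mol × 126.75 g/mol = 216.41 g.
Actual mass collected = 216.41 g × 0.932 = 201.69 g.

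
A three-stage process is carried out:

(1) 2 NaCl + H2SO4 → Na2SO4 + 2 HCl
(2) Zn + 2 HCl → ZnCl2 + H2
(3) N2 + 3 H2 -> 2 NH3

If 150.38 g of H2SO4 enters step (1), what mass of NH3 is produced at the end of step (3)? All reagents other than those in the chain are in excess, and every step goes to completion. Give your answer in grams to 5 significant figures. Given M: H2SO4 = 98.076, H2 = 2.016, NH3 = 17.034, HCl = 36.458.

17.412 g

n(H2SO4) = 150.38 / 98.076 = 1.53330 mol.
Reaction (1): H2SO4→HCl ratio 1:2 ⇒ n(HCl) = 3.06660 mol.
Reaction (2): HCl→H2 ratio 2:1 ⇒ n(H2) = 1.53330 mol.
Reaction (3): H2→NH3 ratio 3:2 ⇒ n(NH3) = 1.02220 mol.
Mass of NH3 = 1.02220 × 17.034 = 17.4122 g.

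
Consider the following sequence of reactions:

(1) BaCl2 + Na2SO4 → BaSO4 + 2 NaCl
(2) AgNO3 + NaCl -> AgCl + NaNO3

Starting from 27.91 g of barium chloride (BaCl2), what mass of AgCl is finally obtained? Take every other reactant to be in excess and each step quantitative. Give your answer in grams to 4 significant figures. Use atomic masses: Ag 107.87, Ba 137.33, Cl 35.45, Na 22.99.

38.42 g

M(BaCl2) = 137.33 + 2(35.45) = 208.23 g/mol.
M(AgCl) = 107.87 + 35.45 = 143.32 g/mol.
n(BaCl2) = 27.910 / 208.23 = 0.13403 mol.
Step 1 gives a 1:2 ratio of BaCl2 to NaCl, so n(NaCl) = 0.26807 mol.
In step 2 the NaCl:AgCl ratio is 1:1, so n(AgCl) = 0.26807 mol.
Mass of AgCl = 0.26807 × 143.32 = 38.420 g.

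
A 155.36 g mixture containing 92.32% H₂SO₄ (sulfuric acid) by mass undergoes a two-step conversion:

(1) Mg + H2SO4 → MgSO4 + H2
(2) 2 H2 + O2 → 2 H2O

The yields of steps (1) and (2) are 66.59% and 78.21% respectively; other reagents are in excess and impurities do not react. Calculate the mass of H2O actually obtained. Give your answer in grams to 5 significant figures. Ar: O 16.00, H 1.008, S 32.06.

Pure H2SO4 = 155.36 × 0.9232 = 143.428 g.
M(H2SO4) = 2(1.008) + 32.06 + 4(16.00) = 98.076 g/mol.
M(H2O) = 2(1.008) + 16.00 = 18.016 g/mol.
n(H2SO4) = 143.428 / 98.076 = 1.46242 mol.
Step 1 (H2SO4:H2 = 1:1): theoretical n(H2) = 1.46242 mol; at 66.59% yield, n(H2) = 0.973826 mol.
Step 2 (H2:H2O = 2:2): theoretical n(H2O) = 0.973826 mol, so theoretical mass = 0.973826 × 18.016 = 17.5444 g.
At 78.21% yield, actual mass of H2O = 17.5444 × 0.7821 = 13.7215 g.

13.722 g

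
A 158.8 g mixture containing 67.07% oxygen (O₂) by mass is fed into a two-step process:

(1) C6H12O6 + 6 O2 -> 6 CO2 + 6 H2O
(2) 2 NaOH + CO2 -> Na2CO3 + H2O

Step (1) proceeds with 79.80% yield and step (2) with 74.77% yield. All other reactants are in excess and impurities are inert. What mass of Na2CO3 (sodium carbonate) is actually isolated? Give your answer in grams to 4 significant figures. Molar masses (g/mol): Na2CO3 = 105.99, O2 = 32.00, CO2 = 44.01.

210.5 g

Pure O2 = 158.8 × 0.6707 = 106.51 g.
n(O2) = 106.51 / 32.00 = 3.3283 mol.
Step 1 (O2:CO2 = 6:6): theoretical n(CO2) = 3.3283 mol; at 79.80% yield, n(CO2) = 2.6560 mol.
Step 2 (CO2:Na2CO3 = 1:1): theoretical n(Na2CO3) = 2.6560 mol, so theoretical mass = 2.6560 × 105.99 = 281.51 g.
At 74.77% yield, actual mass of Na2CO3 = 281.51 × 0.7477 = 210.49 g.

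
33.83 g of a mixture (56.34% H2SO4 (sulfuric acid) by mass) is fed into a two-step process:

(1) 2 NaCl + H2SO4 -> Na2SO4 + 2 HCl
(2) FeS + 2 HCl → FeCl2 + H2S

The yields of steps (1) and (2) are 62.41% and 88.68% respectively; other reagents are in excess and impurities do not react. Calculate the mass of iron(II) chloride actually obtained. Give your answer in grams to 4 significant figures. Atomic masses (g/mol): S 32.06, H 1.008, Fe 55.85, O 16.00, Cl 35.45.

Pure H2SO4 = 33.83 × 0.5634 = 19.060 g.
M(H2SO4) = 2(1.008) + 32.06 + 4(16.00) = 98.076 g/mol.
M(FeCl2) = 55.85 + 2(35.45) = 126.75 g/mol.
n(H2SO4) = 19.060 / 98.076 = 0.19434 mol.
Step 1 (H2SO4:HCl = 1:2): theoretical n(HCl) = 0.38867 mol; at 62.41% yield, n(HCl) = 0.24257 mol.
Step 2 (HCl:FeCl2 = 2:1): theoretical n(FeCl2) = 0.12129 mol, so theoretical mass = 0.12129 × 126.75 = 15.373 g.
At 88.68% yield, actual mass of FeCl2 = 15.373 × 0.8868 = 13.633 g.

13.63 g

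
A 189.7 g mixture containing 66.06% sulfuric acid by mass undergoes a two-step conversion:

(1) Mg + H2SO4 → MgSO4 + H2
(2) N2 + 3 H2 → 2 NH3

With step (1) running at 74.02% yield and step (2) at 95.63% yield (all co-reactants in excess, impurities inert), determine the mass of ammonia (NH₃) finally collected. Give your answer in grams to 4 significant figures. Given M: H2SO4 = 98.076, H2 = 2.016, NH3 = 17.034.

10.27 g

Pure H2SO4 = 189.7 × 0.6606 = 125.32 g.
n(H2SO4) = 125.32 / 98.076 = 1.2777 mol.
Step 1 (H2SO4:H2 = 1:1): theoretical n(H2) = 1.2777 mol; at 74.02% yield, n(H2) = 0.94578 mol.
Step 2 (H2:NH3 = 3:2): theoretical n(NH3) = 0.63052 mol, so theoretical mass = 0.63052 × 17.034 = 10.740 g.
At 95.63% yield, actual mass of NH3 = 10.740 × 0.9563 = 10.271 g.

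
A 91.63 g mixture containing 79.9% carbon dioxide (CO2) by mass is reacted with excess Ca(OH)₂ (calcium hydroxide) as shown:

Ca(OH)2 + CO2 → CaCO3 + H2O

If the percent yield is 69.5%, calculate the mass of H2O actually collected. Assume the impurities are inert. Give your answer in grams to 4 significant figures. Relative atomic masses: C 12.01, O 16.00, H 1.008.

20.83 g

Pure CO2 available = 91.63 g × 0.799 = 73.212 g.
M(CO2) = 12.01 + 2(16.00) = 44.01 g/mol.
M(H2O) = 2(1.008) + 16.00 = 18.016 g/mol.
n(CO2) = 73.212 g / 44.01 g/mol = 1.6635 mol.
From the equation the CO2:H2O mole ratio is 1:1, so n(H2O) = 1.6635 × 1/1 = 1.6635 mol.
Mass of H2O = 1.6635 mol × 18.016 g/mol = 29.970 g.
Actual mass collected = 29.970 g × 0.695 = 20.829 g.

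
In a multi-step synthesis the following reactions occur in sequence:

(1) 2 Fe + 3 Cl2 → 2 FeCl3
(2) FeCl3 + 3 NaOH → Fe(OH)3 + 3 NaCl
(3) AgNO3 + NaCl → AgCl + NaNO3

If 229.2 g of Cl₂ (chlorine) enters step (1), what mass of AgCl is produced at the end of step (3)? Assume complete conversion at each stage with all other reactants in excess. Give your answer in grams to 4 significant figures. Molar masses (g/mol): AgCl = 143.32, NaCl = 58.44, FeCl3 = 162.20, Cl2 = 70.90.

926.6 g

n(Cl2) = 229.2 / 70.90 = 3.2327 mol.
Reaction (1): Cl2→FeCl3 ratio 3:2 ⇒ n(FeCl3) = 2.1551 mol.
Reaction (2): FeCl3→NaCl ratio 1:3 ⇒ n(NaCl) = 6.4654 mol.
Reaction (3): NaCl→AgCl ratio 1:1 ⇒ n(AgCl) = 6.4654 mol.
Mass of AgCl = 6.4654 × 143.32 = 926.63 g.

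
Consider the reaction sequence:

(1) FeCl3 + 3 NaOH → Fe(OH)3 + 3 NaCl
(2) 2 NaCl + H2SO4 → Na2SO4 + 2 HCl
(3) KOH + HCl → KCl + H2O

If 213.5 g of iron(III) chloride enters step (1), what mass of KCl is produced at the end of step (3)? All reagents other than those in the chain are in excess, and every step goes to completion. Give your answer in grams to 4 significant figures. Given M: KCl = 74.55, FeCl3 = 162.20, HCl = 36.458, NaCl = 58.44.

294.4 g

n(FeCl3) = 213.5 / 162.20 = 1.3163 mol.
Reaction (1): FeCl3→NaCl ratio 1:3 ⇒ n(NaCl) = 3.9488 mol.
Reaction (2): NaCl→HCl ratio 2:2 ⇒ n(HCl) = 3.9488 mol.
Reaction (3): HCl→KCl ratio 1:1 ⇒ n(KCl) = 3.9488 mol.
Mass of KCl = 3.9488 × 74.55 = 294.39 g.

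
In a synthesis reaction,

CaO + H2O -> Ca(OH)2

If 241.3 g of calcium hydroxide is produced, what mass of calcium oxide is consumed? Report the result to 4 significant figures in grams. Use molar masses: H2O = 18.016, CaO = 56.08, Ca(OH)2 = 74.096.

n(Ca(OH)2) = 241.30 g / 74.096 g/mol = 3.2566 mol.
From the equation the Ca(OH)2:CaO mole ratio is 1:1, so n(CaO) = 3.2566 × 1/1 = 3.2566 mol.
Mass of CaO = 3.2566 mol × 56.08 g/mol = 182.63 g.

182.6 g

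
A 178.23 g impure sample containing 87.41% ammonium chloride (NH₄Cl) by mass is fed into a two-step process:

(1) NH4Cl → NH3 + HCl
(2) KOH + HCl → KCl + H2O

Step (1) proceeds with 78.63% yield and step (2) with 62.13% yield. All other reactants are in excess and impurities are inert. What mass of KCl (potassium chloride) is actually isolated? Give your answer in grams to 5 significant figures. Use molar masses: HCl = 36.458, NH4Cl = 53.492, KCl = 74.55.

106.07 g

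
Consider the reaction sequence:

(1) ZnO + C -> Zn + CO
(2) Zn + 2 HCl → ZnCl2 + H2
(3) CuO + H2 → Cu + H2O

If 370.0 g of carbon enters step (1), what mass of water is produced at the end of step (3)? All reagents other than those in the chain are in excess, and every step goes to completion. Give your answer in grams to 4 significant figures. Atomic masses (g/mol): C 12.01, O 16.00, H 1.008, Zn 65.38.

M(C) = 12.01 g/mol.
M(H2O) = 2(1.008) + 16.00 = 18.016 g/mol.
n(C) = 370.0 / 12.01 = 30.808 mol.
Reaction (1): C→Zn ratio 1:1 ⇒ n(Zn) = 30.808 mol.
Reaction (2): Zn→H2 ratio 1:1 ⇒ n(H2) = 30.808 mol.
Reaction (3): H2→H2O ratio 1:1 ⇒ n(H2O) = 30.808 mol.
Mass of H2O = 30.808 × 18.016 = 555.03 g.

555.0 g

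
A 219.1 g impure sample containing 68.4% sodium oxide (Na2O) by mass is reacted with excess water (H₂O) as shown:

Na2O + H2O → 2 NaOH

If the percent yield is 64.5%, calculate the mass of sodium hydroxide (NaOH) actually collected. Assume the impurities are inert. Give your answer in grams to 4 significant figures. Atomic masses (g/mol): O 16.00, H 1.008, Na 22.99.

124.8 g

Pure Na2O available = 219.1 g × 0.684 = 149.86 g.
M(Na2O) = 2(22.99) + 16.00 = 61.98 g/mol.
M(NaOH) = 22.99 + 16.00 + 1.008 = 39.998 g/mol.
n(Na2O) = 149.86 g / 61.98 g/mol = 2.4179 mol.
From the equation the Na2O:NaOH mole ratio is 1:2, so n(NaOH) = 2.4179 × 2/1 = 4.8359 mol.
Mass of NaOH = 4.8359 mol × 39.998 g/mol = 193.43 g.
Actual mass collected = 193.43 g × 0.645 = 124.76 g.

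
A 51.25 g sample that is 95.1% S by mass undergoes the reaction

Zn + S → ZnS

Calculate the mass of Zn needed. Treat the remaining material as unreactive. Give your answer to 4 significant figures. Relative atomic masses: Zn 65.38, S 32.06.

99.39 g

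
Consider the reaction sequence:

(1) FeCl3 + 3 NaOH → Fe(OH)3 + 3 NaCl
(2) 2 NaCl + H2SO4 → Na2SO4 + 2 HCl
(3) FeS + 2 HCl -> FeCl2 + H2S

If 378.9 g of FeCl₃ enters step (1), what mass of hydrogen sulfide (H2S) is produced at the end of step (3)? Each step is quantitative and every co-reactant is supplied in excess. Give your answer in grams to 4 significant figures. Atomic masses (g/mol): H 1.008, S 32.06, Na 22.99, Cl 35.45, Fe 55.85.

M(FeCl3) = 55.85 + 3(35.45) = 162.20 g/mol.
M(H2S) = 2(1.008) + 32.06 = 34.076 g/mol.
n(FeCl3) = 378.9 / 162.20 = 2.3360 mol.
Reaction (1): FeCl3→NaCl ratio 1:3 ⇒ n(NaCl) = 7.0080 mol.
Reaction (2): NaCl→HCl ratio 2:2 ⇒ n(HCl) = 7.0080 mol.
Reaction (3): HCl→H2S ratio 2:1 ⇒ n(H2S) = 3.5040 mol.
Mass of H2S = 3.5040 × 34.076 = 119.40 g.

119.4 g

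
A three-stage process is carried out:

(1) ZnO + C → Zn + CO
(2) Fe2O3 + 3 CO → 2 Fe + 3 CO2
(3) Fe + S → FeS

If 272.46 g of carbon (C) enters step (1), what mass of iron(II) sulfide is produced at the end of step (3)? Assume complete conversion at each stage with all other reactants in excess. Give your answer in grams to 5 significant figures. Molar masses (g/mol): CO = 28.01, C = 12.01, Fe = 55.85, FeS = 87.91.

1329.6 g

n(C) = 272.46 / 12.01 = 22.6861 mol.
Reaction (1): C→CO ratio 1:1 ⇒ n(CO) = 22.6861 mol.
Reaction (2): CO→Fe ratio 3:2 ⇒ n(Fe) = 15.1241 mol.
Reaction (3): Fe→FeS ratio 1:1 ⇒ n(FeS) = 15.1241 mol.
Mass of FeS = 15.1241 × 87.91 = 1329.56 g.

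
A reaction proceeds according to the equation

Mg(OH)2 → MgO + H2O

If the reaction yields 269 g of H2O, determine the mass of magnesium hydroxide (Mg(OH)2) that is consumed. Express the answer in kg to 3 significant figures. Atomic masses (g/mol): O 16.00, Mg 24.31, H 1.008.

0.871 kg

M(H2O) = 2(1.008) + 16.00 = 18.016 g/mol.
M(Mg(OH)2) = 24.31 + 2(16.00) + 2(1.008) = 58.326 g/mol.
n(H2O) = 269.0 g / 18.016 g/mol = 14.93 mol.
From the equation the H2O:Mg(OH)2 mole ratio is 1:1, so n(Mg(OH)2) = 14.93 × 1/1 = 14.93 mol.
Mass of Mg(OH)2 = 14.93 mol × 58.326 g/mol = 870.9 g.
Converting to kg: 870.9 g = 0.871 kg.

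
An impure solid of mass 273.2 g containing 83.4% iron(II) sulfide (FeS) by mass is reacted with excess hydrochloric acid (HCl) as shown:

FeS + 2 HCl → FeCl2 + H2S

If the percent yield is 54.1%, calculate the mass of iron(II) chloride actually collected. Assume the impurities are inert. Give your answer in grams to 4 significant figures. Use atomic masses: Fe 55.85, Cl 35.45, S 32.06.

177.7 g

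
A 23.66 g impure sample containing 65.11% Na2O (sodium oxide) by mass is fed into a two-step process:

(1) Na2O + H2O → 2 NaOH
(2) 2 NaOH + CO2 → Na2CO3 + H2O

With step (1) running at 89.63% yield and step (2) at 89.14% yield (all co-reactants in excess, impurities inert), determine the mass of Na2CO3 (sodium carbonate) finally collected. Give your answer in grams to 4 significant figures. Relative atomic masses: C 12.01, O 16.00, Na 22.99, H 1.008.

Pure Na2O = 23.66 × 0.6511 = 15.405 g.
M(Na2O) = 2(22.99) + 16.00 = 61.98 g/mol.
M(Na2CO3) = 2(22.99) + 12.01 + 3(16.00) = 105.99 g/mol.
n(Na2O) = 15.405 / 61.98 = 0.24855 mol.
Step 1 (Na2O:NaOH = 1:2): theoretical n(NaOH) = 0.49710 mol; at 89.63% yield, n(NaOH) = 0.44555 mol.
Step 2 (NaOH:Na2CO3 = 2:1): theoretical n(Na2CO3) = 0.22277 mol, so theoretical mass = 0.22277 × 105.99 = 23.612 g.
At 89.14% yield, actual mass of Na2CO3 = 23.612 × 0.8914 = 21.048 g.

21.05 g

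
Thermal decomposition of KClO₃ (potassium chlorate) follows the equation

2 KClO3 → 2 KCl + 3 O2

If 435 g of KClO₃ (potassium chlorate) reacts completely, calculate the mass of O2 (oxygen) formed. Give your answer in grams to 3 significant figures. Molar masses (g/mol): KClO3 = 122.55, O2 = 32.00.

n(KClO3) = 435.0 g / 122.55 g/mol = 3.550 mol.
From the equation the KClO3:O2 mole ratio is 2:3, so n(O2) = 3.550 × 3/2 = 5.324 mol.
Mass of O2 = 5.324 mol × 32.00 g/mol = 170.4 g.

170 g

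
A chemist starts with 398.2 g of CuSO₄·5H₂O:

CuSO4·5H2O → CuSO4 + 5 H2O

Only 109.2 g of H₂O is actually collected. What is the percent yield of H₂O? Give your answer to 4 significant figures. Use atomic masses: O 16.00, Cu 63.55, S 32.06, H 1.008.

76.01 %

M(CuSO4·5H2O) = 63.55 + 32.06 + 9(16.00) + 10(1.008) = 249.69 g/mol.
M(H2O) = 2(1.008) + 16.00 = 18.016 g/mol.
n(CuSO4·5H2O) = 398.20 g / 249.69 g/mol = 1.5948 mol.
From the equation the CuSO4·5H2O:H2O mole ratio is 1:5, so n(H2O) = 1.5948 × 5/1 = 7.9739 mol.
Mass of H2O = 7.9739 mol × 18.016 g/mol = 143.66 g.
This is the theoretical yield. Percent yield = 109.2 g / 143.66 g × 100% = 76.014%.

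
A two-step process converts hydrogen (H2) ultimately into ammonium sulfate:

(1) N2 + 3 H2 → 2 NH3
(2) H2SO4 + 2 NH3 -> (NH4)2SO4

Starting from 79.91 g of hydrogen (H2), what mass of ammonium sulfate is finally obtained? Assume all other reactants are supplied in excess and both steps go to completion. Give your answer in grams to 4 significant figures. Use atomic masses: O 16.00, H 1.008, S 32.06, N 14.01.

1746 g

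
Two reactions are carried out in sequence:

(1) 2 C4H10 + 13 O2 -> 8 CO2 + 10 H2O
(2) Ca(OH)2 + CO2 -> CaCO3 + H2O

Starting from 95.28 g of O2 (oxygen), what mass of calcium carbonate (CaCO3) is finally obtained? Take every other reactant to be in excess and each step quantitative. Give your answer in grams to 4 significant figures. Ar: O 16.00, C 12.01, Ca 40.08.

183.4 g

M(O2) = 2(16.00) = 32.00 g/mol.
M(CaCO3) = 40.08 + 12.01 + 3(16.00) = 100.09 g/mol.
n(O2) = 95.280 / 32.00 = 2.9775 mol.
Step 1 gives a 13:8 ratio of O2 to CO2, so n(CO2) = 1.8323 mol.
In step 2 the CO2:CaCO3 ratio is 1:1, so n(CaCO3) = 1.8323 mol.
Mass of CaCO3 = 1.8323 × 100.09 = 183.40 g.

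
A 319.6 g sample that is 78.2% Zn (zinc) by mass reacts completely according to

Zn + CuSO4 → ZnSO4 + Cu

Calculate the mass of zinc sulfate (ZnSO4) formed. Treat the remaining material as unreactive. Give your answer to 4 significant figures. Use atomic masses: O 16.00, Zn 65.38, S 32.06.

617.1 g

Mass of pure Zn = 319.6 g × 0.782 = 249.93 g.
M(Zn) = 65.38 g/mol.
M(ZnSO4) = 65.38 + 32.06 + 4(16.00) = 161.44 g/mol.
n(Zn) = 249.93 g / 65.38 g/mol = 3.8227 mol.
From the equation the Zn:ZnSO4 mole ratio is 1:1, so n(ZnSO4) = 3.8227 × 1/1 = 3.8227 mol.
Mass of ZnSO4 = 3.8227 mol × 161.44 g/mol = 617.13 g.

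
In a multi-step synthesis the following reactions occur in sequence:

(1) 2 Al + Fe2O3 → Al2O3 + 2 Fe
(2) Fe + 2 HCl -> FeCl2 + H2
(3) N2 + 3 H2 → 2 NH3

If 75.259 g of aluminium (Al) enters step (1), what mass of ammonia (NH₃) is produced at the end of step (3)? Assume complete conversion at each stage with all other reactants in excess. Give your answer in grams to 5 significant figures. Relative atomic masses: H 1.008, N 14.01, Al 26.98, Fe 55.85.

M(Al) = 26.98 g/mol.
M(NH3) = 14.01 + 3(1.008) = 17.034 g/mol.
n(Al) = 75.259 / 26.98 = 2.78944 mol.
Reaction (1): Al→Fe ratio 2:2 ⇒ n(Fe) = 2.78944 mol.
Reaction (2): Fe→H2 ratio 1:1 ⇒ n(H2) = 2.78944 mol.
Reaction (3): H2→NH3 ratio 3:2 ⇒ n(NH3) = 1.85962 mol.
Mass of NH3 = 1.85962 × 17.034 = 31.6768 g.

31.677 g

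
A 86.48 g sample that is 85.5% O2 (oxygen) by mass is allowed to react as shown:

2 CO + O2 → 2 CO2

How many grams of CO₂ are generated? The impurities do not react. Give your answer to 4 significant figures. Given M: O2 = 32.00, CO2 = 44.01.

203.4 g

Mass of pure O2 = 86.48 g × 0.855 = 73.940 g.
n(O2) = 73.940 g / 32.00 g/mol = 2.3106 mol.
From the equation the O2:CO2 mole ratio is 1:2, so n(CO2) = 2.3106 × 2/1 = 4.6213 mol.
Mass of CO2 = 4.6213 mol × 44.01 g/mol = 203.38 g.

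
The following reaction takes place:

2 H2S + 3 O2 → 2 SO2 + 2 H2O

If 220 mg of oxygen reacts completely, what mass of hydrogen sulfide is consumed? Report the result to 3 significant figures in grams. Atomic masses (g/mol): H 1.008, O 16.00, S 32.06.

M(O2) = 2(16.00) = 32.00 g/mol.
M(H2S) = 2(1.008) + 32.06 = 34.076 g/mol.
Convert: 220 mg = 0.2200 g.
n(O2) = 0.2200 g / 32.00 g/mol = 0.006875 mol.
From the equation the O2:H2S mole ratio is 3:2, so n(H2S) = 0.006875 × 2/3 = 0.004583 mol.
Mass of H2S = 0.004583 mol × 34.076 g/mol = 0.1562 g.

0.156 g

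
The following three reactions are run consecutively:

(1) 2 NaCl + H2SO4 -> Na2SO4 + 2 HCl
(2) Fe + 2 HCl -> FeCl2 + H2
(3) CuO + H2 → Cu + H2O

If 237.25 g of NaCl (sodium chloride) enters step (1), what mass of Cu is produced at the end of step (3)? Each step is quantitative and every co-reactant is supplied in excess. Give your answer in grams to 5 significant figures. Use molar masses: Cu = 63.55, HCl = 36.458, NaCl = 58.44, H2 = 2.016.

129.00 g

n(NaCl) = 237.25 / 58.44 = 4.05972 mol.
Reaction (1): NaCl→HCl ratio 2:2 ⇒ n(HCl) = 4.05972 mol.
Reaction (2): HCl→H2 ratio 2:1 ⇒ n(H2) = 2.02986 mol.
Reaction (3): H2→Cu ratio 1:1 ⇒ n(Cu) = 2.02986 mol.
Mass of Cu = 2.02986 × 63.55 = 128.998 g.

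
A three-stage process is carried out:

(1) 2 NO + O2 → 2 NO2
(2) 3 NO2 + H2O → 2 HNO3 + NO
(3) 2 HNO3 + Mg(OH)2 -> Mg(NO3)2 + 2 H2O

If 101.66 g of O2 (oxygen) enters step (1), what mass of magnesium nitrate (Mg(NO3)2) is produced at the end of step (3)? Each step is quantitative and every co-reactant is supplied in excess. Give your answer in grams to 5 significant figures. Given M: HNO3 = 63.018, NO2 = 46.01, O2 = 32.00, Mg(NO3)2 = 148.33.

n(O2) = 101.66 / 32.00 = 3.17687 mol.
Reaction (1): O2→NO2 ratio 1:2 ⇒ n(NO2) = 6.35375 mol.
Reaction (2): NO2→HNO3 ratio 3:2 ⇒ n(HNO3) = 4.23583 mol.
Reaction (3): HNO3→Mg(NO3)2 ratio 2:1 ⇒ n(Mg(NO3)2) = 2.11792 mol.
Mass of Mg(NO3)2 = 2.11792 × 148.33 = 314.151 g.

314.15 g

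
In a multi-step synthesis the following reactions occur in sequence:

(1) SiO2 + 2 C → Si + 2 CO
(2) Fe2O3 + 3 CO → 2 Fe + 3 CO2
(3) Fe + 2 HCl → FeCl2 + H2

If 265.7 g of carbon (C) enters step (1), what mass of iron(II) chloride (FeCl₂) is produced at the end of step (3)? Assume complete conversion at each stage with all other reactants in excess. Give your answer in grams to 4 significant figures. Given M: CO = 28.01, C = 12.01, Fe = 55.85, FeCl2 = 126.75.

n(C) = 265.7 / 12.01 = 22.123 mol.
Reaction (1): C→CO ratio 2:2 ⇒ n(CO) = 22.123 mol.
Reaction (2): CO→Fe ratio 3:2 ⇒ n(Fe) = 14.749 mol.
Reaction (3): Fe→FeCl2 ratio 1:1 ⇒ n(FeCl2) = 14.749 mol.
Mass of FeCl2 = 14.749 × 126.75 = 1869.4 g.

1869 g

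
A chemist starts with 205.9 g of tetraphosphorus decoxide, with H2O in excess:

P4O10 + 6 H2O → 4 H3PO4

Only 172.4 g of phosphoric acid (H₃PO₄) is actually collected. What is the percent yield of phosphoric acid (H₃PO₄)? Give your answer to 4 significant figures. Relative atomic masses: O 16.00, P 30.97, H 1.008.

M(P4O10) = 4(30.97) + 10(16.00) = 283.88 g/mol.
M(H3PO4) = 3(1.008) + 30.97 + 4(16.00) = 97.994 g/mol.
n(P4O10) = 205.90 g / 283.88 g/mol = 0.72531 mol.
From the equation the P4O10:H3PO4 mole ratio is 1:4, so n(H3PO4) = 0.72531 × 4/1 = 2.9012 mol.
Mass of H3PO4 = 2.9012 mol × 97.994 g/mol = 284.30 g.
This is the theoretical yield. Percent yield = 172.4 g / 284.30 g × 100% = 60.640%.

60.64 %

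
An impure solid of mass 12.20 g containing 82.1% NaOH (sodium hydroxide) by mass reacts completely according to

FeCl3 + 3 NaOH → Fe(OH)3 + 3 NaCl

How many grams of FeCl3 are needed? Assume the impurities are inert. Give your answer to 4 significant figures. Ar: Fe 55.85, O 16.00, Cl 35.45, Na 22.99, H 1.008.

13.54 g

Mass of pure NaOH = 12.20 g × 0.821 = 10.016 g.
M(NaOH) = 22.99 + 16.00 + 1.008 = 39.998 g/mol.
M(FeCl3) = 55.85 + 3(35.45) = 162.20 g/mol.
n(NaOH) = 10.016 g / 39.998 g/mol = 0.25042 mol.
From the equation the NaOH:FeCl3 mole ratio is 3:1, so n(FeCl3) = 0.25042 × 1/3 = 0.083473 mol.
Mass of FeCl3 = 0.083473 mol × 162.20 g/mol = 13.539 g.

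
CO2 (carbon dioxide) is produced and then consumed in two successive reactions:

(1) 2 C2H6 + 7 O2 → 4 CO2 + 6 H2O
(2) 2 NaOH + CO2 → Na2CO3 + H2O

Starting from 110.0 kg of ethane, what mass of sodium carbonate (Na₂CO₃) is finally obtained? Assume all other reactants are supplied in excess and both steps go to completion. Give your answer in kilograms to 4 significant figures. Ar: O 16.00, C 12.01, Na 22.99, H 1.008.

775.5 kg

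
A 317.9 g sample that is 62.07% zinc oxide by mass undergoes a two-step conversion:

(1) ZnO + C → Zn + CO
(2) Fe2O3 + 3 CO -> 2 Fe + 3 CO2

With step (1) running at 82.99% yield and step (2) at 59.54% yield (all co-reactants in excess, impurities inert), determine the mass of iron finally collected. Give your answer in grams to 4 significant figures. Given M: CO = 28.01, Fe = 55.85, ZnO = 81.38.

44.61 g

Pure ZnO = 317.9 × 0.6207 = 197.32 g.
n(ZnO) = 197.32 / 81.38 = 2.4247 mol.
Step 1 (ZnO:CO = 1:1): theoretical n(CO) = 2.4247 mol; at 82.99% yield, n(CO) = 2.0122 mol.
Step 2 (CO:Fe = 3:2): theoretical n(Fe) = 1.3415 mol, so theoretical mass = 1.3415 × 55.85 = 74.923 g.
At 59.54% yield, actual mass of Fe = 74.923 × 0.5954 = 44.609 g.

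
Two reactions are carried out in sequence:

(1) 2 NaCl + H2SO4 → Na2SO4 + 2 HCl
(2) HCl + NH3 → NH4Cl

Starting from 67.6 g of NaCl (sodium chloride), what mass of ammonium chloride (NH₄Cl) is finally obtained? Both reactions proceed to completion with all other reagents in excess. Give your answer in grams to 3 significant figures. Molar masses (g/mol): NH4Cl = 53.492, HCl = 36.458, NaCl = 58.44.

61.9 g

n(NaCl) = 67.60 / 58.44 = 1.157 mol.
Step 1 gives a 2:2 ratio of NaCl to HCl, so n(HCl) = 1.157 mol.
In step 2 the HCl:NH4Cl ratio is 1:1, so n(NH4Cl) = 1.157 mol.
Mass of NH4Cl = 1.157 × 53.492 = 61.88 g.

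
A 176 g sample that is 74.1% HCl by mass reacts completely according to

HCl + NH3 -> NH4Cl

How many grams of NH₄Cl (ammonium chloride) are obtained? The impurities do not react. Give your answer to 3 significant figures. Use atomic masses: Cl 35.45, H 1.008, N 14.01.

191 g

Mass of pure HCl = 176 g × 0.741 = 130.4 g.
M(HCl) = 1.008 + 35.45 = 36.458 g/mol.
M(NH4Cl) = 14.01 + 4(1.008) + 35.45 = 53.492 g/mol.
n(HCl) = 130.4 g / 36.458 g/mol = 3.577 mol.
From the equation the HCl:NH4Cl mole ratio is 1:1, so n(NH4Cl) = 3.577 × 1/1 = 3.577 mol.
Mass of NH4Cl = 3.577 mol × 53.492 g/mol = 191.3 g.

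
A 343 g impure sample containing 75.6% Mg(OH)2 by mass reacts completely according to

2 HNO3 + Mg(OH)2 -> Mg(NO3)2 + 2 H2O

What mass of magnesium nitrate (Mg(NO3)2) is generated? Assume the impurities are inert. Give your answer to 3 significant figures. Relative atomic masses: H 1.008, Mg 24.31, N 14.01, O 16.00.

659 g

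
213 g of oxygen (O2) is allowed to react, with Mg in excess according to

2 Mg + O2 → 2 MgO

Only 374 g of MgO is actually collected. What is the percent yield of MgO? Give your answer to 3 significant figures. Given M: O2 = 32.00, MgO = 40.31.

n(O2) = 213.0 g / 32.00 g/mol = 6.656 mol.
From the equation the O2:MgO mole ratio is 1:2, so n(MgO) = 6.656 × 2/1 = 13.31 mol.
Mass of MgO = 13.31 mol × 40.31 g/mol = 536.6 g.
This is the theoretical yield. Percent yield = 374 g / 536.6 g × 100% = 69.69%.

69.7 %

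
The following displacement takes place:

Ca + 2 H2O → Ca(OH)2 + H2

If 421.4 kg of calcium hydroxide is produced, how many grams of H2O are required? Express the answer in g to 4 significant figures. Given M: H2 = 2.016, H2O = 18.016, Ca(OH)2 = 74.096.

Convert: 421.4 kg = 421400 g.
n(Ca(OH)2) = 421400 g / 74.096 g/mol = 5687.2 mol.
From the equation the Ca(OH)2:H2O mole ratio is 1:2, so n(H2O) = 5687.2 × 2/1 = 11374 mol.
Mass of H2O = 11374 mol × 18.016 g/mol = 204920 g.

204900 g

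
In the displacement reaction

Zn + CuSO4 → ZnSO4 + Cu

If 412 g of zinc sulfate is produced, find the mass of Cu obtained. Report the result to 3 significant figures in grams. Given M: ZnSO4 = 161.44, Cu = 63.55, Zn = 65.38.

162 g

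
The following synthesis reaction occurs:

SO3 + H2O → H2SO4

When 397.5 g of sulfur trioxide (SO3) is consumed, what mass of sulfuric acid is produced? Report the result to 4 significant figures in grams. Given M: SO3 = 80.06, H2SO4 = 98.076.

486.9 g

n(SO3) = 397.50 g / 80.06 g/mol = 4.9650 mol.
From the equation the SO3:H2SO4 mole ratio is 1:1, so n(H2SO4) = 4.9650 × 1/1 = 4.9650 mol.
Mass of H2SO4 = 4.9650 mol × 98.076 g/mol = 486.95 g.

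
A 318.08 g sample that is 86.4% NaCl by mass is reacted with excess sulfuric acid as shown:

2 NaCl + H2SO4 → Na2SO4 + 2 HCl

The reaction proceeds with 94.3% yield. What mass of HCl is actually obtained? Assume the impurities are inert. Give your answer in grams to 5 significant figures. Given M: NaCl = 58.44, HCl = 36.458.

161.68 g

Pure NaCl available = 318.08 g × 0.864 = 274.821 g.
n(NaCl) = 274.821 g / 58.44 g/mol = 4.70262 mol.
From the equation the NaCl:HCl mole ratio is 2:2, so n(HCl) = 4.70262 × 2/2 = 4.70262 mol.
Mass of HCl = 4.70262 mol × 36.458 g/mol = 171.448 g.
Actual mass collected = 171.448 g × 0.943 = 161.676 g.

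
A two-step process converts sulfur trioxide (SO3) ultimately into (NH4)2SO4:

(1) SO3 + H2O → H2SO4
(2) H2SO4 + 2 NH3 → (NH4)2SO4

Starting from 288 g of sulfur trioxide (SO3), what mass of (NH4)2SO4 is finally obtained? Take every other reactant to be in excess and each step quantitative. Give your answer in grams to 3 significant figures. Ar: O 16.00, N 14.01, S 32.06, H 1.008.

475 g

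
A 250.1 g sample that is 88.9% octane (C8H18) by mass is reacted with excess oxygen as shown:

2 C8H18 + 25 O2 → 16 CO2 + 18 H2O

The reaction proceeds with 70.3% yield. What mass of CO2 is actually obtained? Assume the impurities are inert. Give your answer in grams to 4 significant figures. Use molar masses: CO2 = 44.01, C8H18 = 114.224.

481.8 g

Pure C8H18 available = 250.1 g × 0.889 = 222.34 g.
n(C8H18) = 222.34 g / 114.224 g/mol = 1.9465 mol.
From the equation the C8H18:CO2 mole ratio is 2:16, so n(CO2) = 1.9465 × 16/2 = 15.572 mol.
Mass of CO2 = 15.572 mol × 44.01 g/mol = 685.33 g.
Actual mass collected = 685.33 g × 0.703 = 481.79 g.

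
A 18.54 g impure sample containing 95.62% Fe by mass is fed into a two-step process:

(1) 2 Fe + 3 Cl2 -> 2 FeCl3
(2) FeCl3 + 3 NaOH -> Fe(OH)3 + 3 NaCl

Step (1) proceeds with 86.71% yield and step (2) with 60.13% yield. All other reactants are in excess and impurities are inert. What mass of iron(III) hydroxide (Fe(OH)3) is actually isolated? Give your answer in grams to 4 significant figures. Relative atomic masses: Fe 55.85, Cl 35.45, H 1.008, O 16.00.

Pure Fe = 18.54 × 0.9562 = 17.728 g.
M(Fe) = 55.85 g/mol.
M(Fe(OH)3) = 55.85 + 3(16.00) + 3(1.008) = 106.874 g/mol.
n(Fe) = 17.728 / 55.85 = 0.31742 mol.
Step 1 (Fe:FeCl3 = 2:2): theoretical n(FeCl3) = 0.31742 mol; at 86.71% yield, n(FeCl3) = 0.27524 mol.
Step 2 (FeCl3:Fe(OH)3 = 1:1): theoretical n(Fe(OH)3) = 0.27524 mol, so theoretical mass = 0.27524 × 106.874 = 29.416 g.
At 60.13% yield, actual mass of Fe(OH)3 = 29.416 × 0.6013 = 17.688 g.

17.69 g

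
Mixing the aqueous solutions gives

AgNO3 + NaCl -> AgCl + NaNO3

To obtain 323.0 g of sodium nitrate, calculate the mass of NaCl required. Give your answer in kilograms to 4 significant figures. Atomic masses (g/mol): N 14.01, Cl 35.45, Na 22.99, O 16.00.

0.2221 kg

M(NaNO3) = 22.99 + 14.01 + 3(16.00) = 85.00 g/mol.
M(NaCl) = 22.99 + 35.45 = 58.44 g/mol.
n(NaNO3) = 323.00 g / 85.00 g/mol = 3.8000 mol.
From the equation the NaNO3:NaCl mole ratio is 1:1, so n(NaCl) = 3.8000 × 1/1 = 3.8000 mol.
Mass of NaCl = 3.8000 mol × 58.44 g/mol = 222.07 g.
Converting to kg: 222.07 g = 0.2221 kg.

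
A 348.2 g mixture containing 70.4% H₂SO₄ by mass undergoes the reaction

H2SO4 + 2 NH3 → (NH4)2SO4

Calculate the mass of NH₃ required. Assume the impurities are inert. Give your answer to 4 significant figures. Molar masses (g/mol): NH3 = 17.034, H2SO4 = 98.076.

Mass of pure H2SO4 = 348.2 g × 0.704 = 245.13 g.
n(H2SO4) = 245.13 g / 98.076 g/mol = 2.4994 mol.
From the equation the H2SO4:NH3 mole ratio is 1:2, so n(NH3) = 2.4994 × 2/1 = 4.9988 mol.
Mass of NH3 = 4.9988 mol × 17.034 g/mol = 85.150 g.

85.15 g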